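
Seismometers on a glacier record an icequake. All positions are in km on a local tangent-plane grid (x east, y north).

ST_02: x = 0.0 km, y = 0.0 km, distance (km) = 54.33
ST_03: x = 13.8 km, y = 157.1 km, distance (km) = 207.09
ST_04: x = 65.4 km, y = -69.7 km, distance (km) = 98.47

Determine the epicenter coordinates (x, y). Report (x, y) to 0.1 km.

x ≈ -30.0 km, y ≈ -45.3 km

Circle about each station: x² + y² = 54.33²; (x − 13.8)² + (y − 157.1)² = 207.09²; (x − 65.4)² + (y + 69.7)² = 98.47².
Subtracting pairs of circle equations eliminates x²+y² and gives linear equations (the radical axes):
27.6 x + 314.2 y = -15063.67
130.8 x − 139.4 y = 2390.66
Solving the 2×2 system: x ≈ -30.0, y ≈ -45.3 km.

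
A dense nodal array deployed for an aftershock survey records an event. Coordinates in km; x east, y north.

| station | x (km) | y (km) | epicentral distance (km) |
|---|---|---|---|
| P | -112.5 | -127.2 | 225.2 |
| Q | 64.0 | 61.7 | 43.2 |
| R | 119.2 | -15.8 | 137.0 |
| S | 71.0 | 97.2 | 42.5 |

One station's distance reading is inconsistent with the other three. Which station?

Solve using three stations at a time. Using Q, R, S (subtract circle equations pairwise → linear system) gives (x, y) ≈ (29.5, 87.8).
Distances from that point to each station vs reported:
  P: calculated 257.7 vs reported 225.2 → residual 32.5 km
  Q: calculated 43.2 vs reported 43.2 → residual 0.0 km
  R: calculated 137.0 vs reported 137.0 → residual 0.0 km
  S: calculated 42.5 vs reported 42.5 → residual 0.0 km
Q, R, S are mutually consistent (residuals ≈ 0); P is off by 32.5 km.

P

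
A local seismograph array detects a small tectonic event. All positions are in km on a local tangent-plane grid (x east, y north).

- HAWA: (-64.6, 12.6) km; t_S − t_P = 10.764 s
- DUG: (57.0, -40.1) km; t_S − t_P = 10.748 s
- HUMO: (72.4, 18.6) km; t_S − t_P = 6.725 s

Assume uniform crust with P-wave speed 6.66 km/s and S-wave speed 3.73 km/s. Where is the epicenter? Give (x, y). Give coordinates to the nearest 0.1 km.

21.2 km east, 43.7 km north

Distance from S−P lag: d = Δt · v_P v_S / (v_P − v_S) = Δt · (6.66·3.73)/(6.66−3.73) ≈ 8.4784·Δt.
So d_HAWA = 91.26, d_DUG = 91.13, d_HUMO = 57.02 km.
Circle about each station: (x + 64.6)² + (y − 12.6)² = 91.26²; (x − 57.0)² + (y + 40.1)² = 91.13²; (x − 72.4)² + (y − 18.6)² = 57.02².
Subtracting pairs of circle equations eliminates x²+y² and gives linear equations (the radical axes):
243.2 x − 105.4 y = 548.80
274.0 x + 12.0 y = 6332.91
Solving the 2×2 system: x ≈ 21.2, y ≈ 43.7 km.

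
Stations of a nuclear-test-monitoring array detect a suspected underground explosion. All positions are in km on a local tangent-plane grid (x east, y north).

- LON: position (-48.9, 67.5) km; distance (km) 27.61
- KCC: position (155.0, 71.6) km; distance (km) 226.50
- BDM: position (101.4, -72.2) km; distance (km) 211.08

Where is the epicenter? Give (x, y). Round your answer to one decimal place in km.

-70.5 km east, 50.3 km north

Circle about each station: (x + 48.9)² + (y − 67.5)² = 27.61²; (x − 155.0)² + (y − 71.6)² = 226.50²; (x − 101.4)² + (y + 72.2)² = 211.08².
Subtracting the LON equation from the KCC and BDM equations removes the quadratic terms:
407.8 x + 8.2 y = -28335.84
300.6 x − 279.4 y = -35245.11
Solving the 2×2 system: x ≈ -70.5, y ≈ 50.3 km.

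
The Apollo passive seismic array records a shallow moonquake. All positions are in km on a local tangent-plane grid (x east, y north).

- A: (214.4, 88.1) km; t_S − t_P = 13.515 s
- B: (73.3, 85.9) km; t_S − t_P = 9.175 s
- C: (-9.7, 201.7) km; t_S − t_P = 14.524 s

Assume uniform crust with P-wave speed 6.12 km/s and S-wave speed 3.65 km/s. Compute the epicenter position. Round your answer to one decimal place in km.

114.2 km east, 158.1 km north

Distance from S−P lag: d = Δt · v_P v_S / (v_P − v_S) = Δt · (6.12·3.65)/(6.12−3.65) ≈ 9.0437·Δt.
So d_A = 122.23, d_B = 82.98, d_C = 131.35 km.
Circle about each station: (x − 214.4)² + (y − 88.1)² = 122.23²; (x − 73.3)² + (y − 85.9)² = 82.98²; (x + 9.7)² + (y − 201.7)² = 131.35².
Subtracting the A equation from the B and C equations removes the quadratic terms:
-282.2 x − 4.4 y = -32922.78
-448.2 x + 227.2 y = -15264.64
Solving the 2×2 system: x ≈ 114.2, y ≈ 158.1 km.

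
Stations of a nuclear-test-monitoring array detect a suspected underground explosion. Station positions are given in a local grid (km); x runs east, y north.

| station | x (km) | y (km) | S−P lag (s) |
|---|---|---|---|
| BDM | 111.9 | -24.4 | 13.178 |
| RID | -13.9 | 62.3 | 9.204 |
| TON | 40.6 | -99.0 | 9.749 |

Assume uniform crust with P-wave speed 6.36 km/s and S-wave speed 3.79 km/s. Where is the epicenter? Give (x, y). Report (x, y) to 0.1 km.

Distance from S−P lag: d = Δt · v_P v_S / (v_P − v_S) = Δt · (6.36·3.79)/(6.36−3.79) ≈ 9.3791·Δt.
So d_BDM = 123.60, d_RID = 86.33, d_TON = 91.44 km.
Circle about each station: (x − 111.9)² + (y + 24.4)² = 123.60²; (x + 13.9)² + (y − 62.3)² = 86.33²; (x − 40.6)² + (y + 99.0)² = 91.44².
Subtracting the BDM equation from the RID and TON equations removes the quadratic terms:
-251.6 x + 173.4 y = -1218.38
-142.6 x − 149.2 y = 5248.08
Solving the 2×2 system: x ≈ -11.7, y ≈ -24.0 km.

-11.7 km east, -24.0 km north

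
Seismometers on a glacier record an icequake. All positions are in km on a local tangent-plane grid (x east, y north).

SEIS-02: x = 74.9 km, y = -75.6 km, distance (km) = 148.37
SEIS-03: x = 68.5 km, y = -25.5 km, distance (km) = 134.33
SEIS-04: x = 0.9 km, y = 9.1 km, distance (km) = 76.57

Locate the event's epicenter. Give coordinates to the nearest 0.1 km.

Circle about each station: (x − 74.9)² + (y + 75.6)² = 148.37²; (x − 68.5)² + (y + 25.5)² = 134.33²; (x − 0.9)² + (y − 9.1)² = 76.57².
Subtracting pairs of circle equations eliminates x²+y² and gives linear equations (the radical axes):
-12.8 x + 100.2 y = -2013.76
-148.0 x + 169.4 y = 4908.94
Solving the 2×2 system: x ≈ -65.8, y ≈ -28.5 km.

-65.8 km east, -28.5 km north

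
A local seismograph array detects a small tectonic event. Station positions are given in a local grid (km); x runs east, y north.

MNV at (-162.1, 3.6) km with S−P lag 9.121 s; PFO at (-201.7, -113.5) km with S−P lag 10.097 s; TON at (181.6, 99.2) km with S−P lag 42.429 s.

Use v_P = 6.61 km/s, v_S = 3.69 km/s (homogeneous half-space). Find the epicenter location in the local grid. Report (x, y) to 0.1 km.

-131.8 km east, -66.3 km north

Distance from S−P lag: d = Δt · v_P v_S / (v_P − v_S) = Δt · (6.61·3.69)/(6.61−3.69) ≈ 8.3530·Δt.
So d_MNV = 76.19, d_PFO = 84.34, d_TON = 354.41 km.
Circle about each station: (x + 162.1)² + (y − 3.6)² = 76.19²; (x + 201.7)² + (y + 113.5)² = 84.34²; (x − 181.6)² + (y − 99.2)² = 354.41².
Subtracting the MNV equation from the PFO and TON equations removes the quadratic terms:
-79.2 x − 234.2 y = 25967.45
687.4 x + 191.2 y = -103271.70
Solving the 2×2 system: x ≈ -131.8, y ≈ -66.3 km.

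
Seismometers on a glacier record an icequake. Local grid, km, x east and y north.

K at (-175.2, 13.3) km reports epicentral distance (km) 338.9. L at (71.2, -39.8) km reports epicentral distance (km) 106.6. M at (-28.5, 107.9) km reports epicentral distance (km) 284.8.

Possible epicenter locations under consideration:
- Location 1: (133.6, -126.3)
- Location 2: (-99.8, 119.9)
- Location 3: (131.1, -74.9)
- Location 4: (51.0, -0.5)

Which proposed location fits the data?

For each candidate, compare |candidate − station| to the reported distance:
Location 1: residuals K 0.0, L 0.1, M 0.0 → max 0.1 km
Location 2: residuals K 208.3, L 127.4, M 212.5 → max 212.5 km
Location 3: residuals K 20.2, L 37.2, M 42.1 → max 42.1 km
Location 4: residuals K 112.3, L 62.4, M 150.4 → max 150.4 km
Only Location 1 has all residuals ≈ 0.

Location 1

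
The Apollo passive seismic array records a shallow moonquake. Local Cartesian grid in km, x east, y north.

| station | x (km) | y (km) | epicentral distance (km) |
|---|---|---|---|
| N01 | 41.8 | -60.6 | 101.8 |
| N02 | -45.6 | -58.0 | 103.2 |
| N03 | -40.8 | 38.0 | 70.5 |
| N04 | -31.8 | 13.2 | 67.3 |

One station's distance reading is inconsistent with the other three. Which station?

N02

Solve using three stations at a time. Using N01, N03, N04 (subtract circle equations pairwise → linear system) gives (x, y) ≈ (30.0, 40.8).
Distances from that point to each station vs reported:
  N01: calculated 102.1 vs reported 101.8 → residual 0.3 km
  N02: calculated 124.4 vs reported 103.2 → residual 21.2 km
  N03: calculated 70.9 vs reported 70.5 → residual 0.4 km
  N04: calculated 67.7 vs reported 67.3 → residual 0.4 km
N01, N03, N04 are mutually consistent (residuals ≈ 0); N02 is off by 21.2 km.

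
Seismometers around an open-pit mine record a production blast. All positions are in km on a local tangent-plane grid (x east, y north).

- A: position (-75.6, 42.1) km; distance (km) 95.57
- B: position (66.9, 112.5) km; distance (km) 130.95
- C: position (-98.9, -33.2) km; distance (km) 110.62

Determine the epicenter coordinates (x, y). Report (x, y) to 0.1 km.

7.9 km east, -4.4 km north

Circle about each station: (x + 75.6)² + (y − 42.1)² = 95.57²; (x − 66.9)² + (y − 112.5)² = 130.95²; (x + 98.9)² + (y + 33.2)² = 110.62².
Subtracting the A equation from the B and C equations removes the quadratic terms:
285.0 x + 140.8 y = 1629.81
-46.6 x − 150.6 y = 292.52
Solving the 2×2 system: x ≈ 7.9, y ≈ -4.4 km.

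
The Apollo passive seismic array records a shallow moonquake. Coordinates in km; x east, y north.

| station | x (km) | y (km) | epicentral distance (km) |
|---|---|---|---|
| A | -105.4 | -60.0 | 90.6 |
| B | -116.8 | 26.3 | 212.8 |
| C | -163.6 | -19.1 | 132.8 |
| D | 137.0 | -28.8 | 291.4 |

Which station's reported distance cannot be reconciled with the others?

Solve using three stations at a time. Using A, C, D (subtract circle equations pairwise → linear system) gives (x, y) ≈ (-129.2, -147.2).
Distances from that point to each station vs reported:
  A: calculated 90.4 vs reported 90.6 → residual 0.2 km
  B: calculated 174.0 vs reported 212.8 → residual 38.8 km
  C: calculated 132.7 vs reported 132.8 → residual 0.1 km
  D: calculated 291.3 vs reported 291.4 → residual 0.1 km
A, C, D are mutually consistent (residuals ≈ 0); B is off by 38.8 km.

B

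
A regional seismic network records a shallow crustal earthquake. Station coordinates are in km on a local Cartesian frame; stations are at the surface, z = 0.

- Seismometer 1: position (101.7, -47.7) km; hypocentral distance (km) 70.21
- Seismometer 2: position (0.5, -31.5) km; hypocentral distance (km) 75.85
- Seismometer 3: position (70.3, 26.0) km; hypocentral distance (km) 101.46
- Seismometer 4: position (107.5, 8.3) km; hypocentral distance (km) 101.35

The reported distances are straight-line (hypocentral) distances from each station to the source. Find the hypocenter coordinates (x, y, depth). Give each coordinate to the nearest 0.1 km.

Each station gives a sphere (x−x_i)² + (y−y_i)² + z² = d_i² (stations at z=0).
Subtracting the Seismometer 1 sphere from Seismometer 2 and Seismometer 3: z² cancels, leaving linear equations in x and y:
-202.4 x + 32.4 y = -12449.46
-62.8 x + 147.4 y = -12364.78
Solving: x ≈ 51.600, y ≈ -61.902 km (keep extra digits for the depth step; rounded: 51.6, -61.9).
Then from the Seismometer 1 sphere: z² = 70.21² − (x − 101.7)² − (y + 47.7)² with x = 51.600, y = -61.902, so z ≈ 47.093 ≈ 47.1 km.

(51.6, -61.9, 47.1)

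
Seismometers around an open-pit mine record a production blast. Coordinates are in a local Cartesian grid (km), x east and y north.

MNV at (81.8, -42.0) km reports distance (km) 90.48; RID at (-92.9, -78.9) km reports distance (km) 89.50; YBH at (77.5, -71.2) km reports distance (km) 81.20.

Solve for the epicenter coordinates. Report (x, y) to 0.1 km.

Circle about each station: (x − 81.8)² + (y + 42.0)² = 90.48²; (x + 92.9)² + (y + 78.9)² = 89.50²; (x − 77.5)² + (y + 71.2)² = 81.20².
Subtracting pairs of circle equations eliminates x²+y² and gives linear equations (the radical axes):
-349.4 x − 73.8 y = 6576.76
-8.6 x − 58.4 y = 4213.64
Solving the 2×2 system: x ≈ -3.7, y ≈ -71.6 km.

-3.7 km east, -71.6 km north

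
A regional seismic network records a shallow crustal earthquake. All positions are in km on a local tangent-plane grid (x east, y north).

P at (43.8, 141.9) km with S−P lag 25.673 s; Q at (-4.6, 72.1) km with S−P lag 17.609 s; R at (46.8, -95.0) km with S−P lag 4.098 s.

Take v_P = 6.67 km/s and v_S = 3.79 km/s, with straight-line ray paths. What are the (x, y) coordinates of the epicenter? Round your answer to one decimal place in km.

Distance from S−P lag: d = Δt · v_P v_S / (v_P − v_S) = Δt · (6.67·3.79)/(6.67−3.79) ≈ 8.7775·Δt.
So d_P = 225.35, d_Q = 154.56, d_R = 35.97 km.
Circle about each station: (x − 43.8)² + (y − 141.9)² = 225.35²; (x + 4.6)² + (y − 72.1)² = 154.56²; (x − 46.8)² + (y + 95.0)² = 35.97².
Subtracting the P equation from the Q and R equations removes the quadratic terms:
-96.8 x − 139.6 y = 10059.35
6.0 x − 473.8 y = 38649.97
Solving the 2×2 system: x ≈ 13.5, y ≈ -81.4 km.

(13.5, -81.4)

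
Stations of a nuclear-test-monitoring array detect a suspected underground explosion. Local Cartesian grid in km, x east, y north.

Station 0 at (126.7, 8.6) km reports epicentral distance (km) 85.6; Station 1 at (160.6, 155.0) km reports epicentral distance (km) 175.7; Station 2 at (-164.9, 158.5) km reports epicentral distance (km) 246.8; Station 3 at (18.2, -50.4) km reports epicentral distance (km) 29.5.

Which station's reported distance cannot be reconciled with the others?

Solve using three stations at a time. Using Station 0, Station 1, Station 2 (subtract circle equations pairwise → linear system) gives (x, y) ≈ (42.6, 24.8).
Distances from that point to each station vs reported:
  Station 0: calculated 85.7 vs reported 85.6 → residual 0.1 km
  Station 1: calculated 175.7 vs reported 175.7 → residual 0.0 km
  Station 2: calculated 246.8 vs reported 246.8 → residual 0.0 km
  Station 3: calculated 79.0 vs reported 29.5 → residual 49.5 km
Station 0, Station 1, Station 2 are mutually consistent (residuals ≈ 0); Station 3 is off by 49.5 km.

Station 3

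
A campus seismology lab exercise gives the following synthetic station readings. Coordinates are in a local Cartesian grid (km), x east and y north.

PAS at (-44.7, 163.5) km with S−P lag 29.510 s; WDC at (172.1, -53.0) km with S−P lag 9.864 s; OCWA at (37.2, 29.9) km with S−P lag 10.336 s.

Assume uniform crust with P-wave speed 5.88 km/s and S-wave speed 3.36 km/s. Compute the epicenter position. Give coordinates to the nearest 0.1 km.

Distance from S−P lag: d = Δt · v_P v_S / (v_P − v_S) = Δt · (5.88·3.36)/(5.88−3.36) ≈ 7.8400·Δt.
So d_PAS = 231.36, d_WDC = 77.33, d_OCWA = 81.03 km.
Circle about each station: (x + 44.7)² + (y − 163.5)² = 231.36²; (x − 172.1)² + (y + 53.0)² = 77.33²; (x − 37.2)² + (y − 29.9)² = 81.03².
Subtracting pairs of circle equations eliminates x²+y² and gives linear equations (the radical axes):
433.6 x − 433.0 y = 51244.59
163.8 x − 267.2 y = 20509.10
Solving the 2×2 system: x ≈ 107.1, y ≈ -11.1 km.
Check against PAS (with the unrounded x, y): √((x + 44.7)²+(y − 163.5)²) = 231.36 ≈ 231.36 km. ✓

(107.1, -11.1)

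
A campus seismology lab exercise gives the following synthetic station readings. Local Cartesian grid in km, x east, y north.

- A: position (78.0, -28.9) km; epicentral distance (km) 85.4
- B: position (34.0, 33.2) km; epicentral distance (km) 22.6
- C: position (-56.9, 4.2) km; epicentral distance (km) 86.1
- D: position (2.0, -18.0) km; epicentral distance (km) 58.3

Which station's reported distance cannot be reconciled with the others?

Solve using three stations at a time. Using A, C, D (subtract circle equations pairwise → linear system) gives (x, y) ≈ (23.0, 36.5).
Distances from that point to each station vs reported:
  A: calculated 85.4 vs reported 85.4 → residual 0.0 km
  B: calculated 11.5 vs reported 22.6 → residual 11.1 km
  C: calculated 86.1 vs reported 86.1 → residual 0.0 km
  D: calculated 58.4 vs reported 58.3 → residual 0.1 km
A, C, D are mutually consistent (residuals ≈ 0); B is off by 11.1 km.

B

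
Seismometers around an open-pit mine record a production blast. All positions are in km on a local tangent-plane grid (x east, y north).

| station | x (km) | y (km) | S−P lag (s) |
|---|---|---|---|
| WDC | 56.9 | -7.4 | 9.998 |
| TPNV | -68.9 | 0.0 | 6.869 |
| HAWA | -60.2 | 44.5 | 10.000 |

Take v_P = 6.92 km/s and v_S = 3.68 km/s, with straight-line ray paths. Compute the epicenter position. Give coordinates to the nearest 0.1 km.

(-20.1, -23.1)

Distance from S−P lag: d = Δt · v_P v_S / (v_P − v_S) = Δt · (6.92·3.68)/(6.92−3.68) ≈ 7.8598·Δt.
So d_WDC = 78.58, d_TPNV = 53.99, d_HAWA = 78.60 km.
Circle about each station: (x − 56.9)² + (y + 7.4)² = 78.58²; (x + 68.9)² + y² = 53.99²; (x + 60.2)² + (y − 44.5)² = 78.60².
Subtracting pairs of circle equations eliminates x²+y² and gives linear equations (the radical axes):
-251.6 x + 14.8 y = 4714.74
-234.2 x + 103.8 y = 2308.78
Solving the 2×2 system: x ≈ -20.1, y ≈ -23.1 km.
Check against WDC (with the unrounded x, y): √((x − 56.9)²+(y + 7.4)²) = 78.58 ≈ 78.58 km. ✓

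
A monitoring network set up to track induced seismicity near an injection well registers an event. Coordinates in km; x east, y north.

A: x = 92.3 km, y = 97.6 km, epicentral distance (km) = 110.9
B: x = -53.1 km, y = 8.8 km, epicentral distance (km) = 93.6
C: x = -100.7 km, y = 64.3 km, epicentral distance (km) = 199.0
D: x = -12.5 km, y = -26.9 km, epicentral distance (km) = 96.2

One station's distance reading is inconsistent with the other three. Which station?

B

Solve using three stations at a time. Using A, C, D (subtract circle equations pairwise → linear system) gives (x, y) ≈ (82.7, -12.9).
Distances from that point to each station vs reported:
  A: calculated 110.9 vs reported 110.9 → residual 0.0 km
  B: calculated 137.6 vs reported 93.6 → residual 44.0 km
  C: calculated 199.0 vs reported 199.0 → residual 0.0 km
  D: calculated 96.2 vs reported 96.2 → residual 0.0 km
A, C, D are mutually consistent (residuals ≈ 0); B is off by 44.0 km.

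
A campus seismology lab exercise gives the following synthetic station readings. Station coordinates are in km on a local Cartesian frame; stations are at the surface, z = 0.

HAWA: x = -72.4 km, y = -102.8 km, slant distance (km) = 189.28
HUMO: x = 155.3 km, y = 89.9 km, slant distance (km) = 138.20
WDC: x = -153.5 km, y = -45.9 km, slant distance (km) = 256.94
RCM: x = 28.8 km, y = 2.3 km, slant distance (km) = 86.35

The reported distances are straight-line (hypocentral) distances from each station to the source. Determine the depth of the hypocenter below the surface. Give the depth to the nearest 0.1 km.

z ≈ 29.2 km

Each station gives a sphere (x−x_i)² + (y−y_i)² + z² = d_i² (stations at z=0).
Subtracting the HAWA sphere from HUMO and WDC: z² cancels, leaving linear equations in x and y:
455.4 x + 385.4 y = 33118.18
-162.2 x + 113.8 y = -20331.79
Solving: x ≈ 101.496, y ≈ -33.999 km (keep extra digits for the depth step; rounded: 101.5, -34.0).
Then from the HAWA sphere: z² = 189.28² − (x + 72.4)² − (y + 102.8)² with x = 101.496, y = -33.999, so z ≈ 29.215 ≈ 29.2 km.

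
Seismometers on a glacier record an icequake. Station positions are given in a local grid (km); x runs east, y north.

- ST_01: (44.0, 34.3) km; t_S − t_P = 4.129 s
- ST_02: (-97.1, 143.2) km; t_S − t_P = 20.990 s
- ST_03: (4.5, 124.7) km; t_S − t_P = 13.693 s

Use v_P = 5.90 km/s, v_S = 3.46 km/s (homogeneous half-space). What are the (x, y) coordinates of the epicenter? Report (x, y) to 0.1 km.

Distance from S−P lag: d = Δt · v_P v_S / (v_P − v_S) = Δt · (5.90·3.46)/(5.90−3.46) ≈ 8.3664·Δt.
So d_ST_01 = 34.54, d_ST_02 = 175.61, d_ST_03 = 114.56 km.
Circle about each station: (x − 44.0)² + (y − 34.3)² = 34.54²; (x + 97.1)² + (y − 143.2)² = 175.61²; (x − 4.5)² + (y − 124.7)² = 114.56².
Subtracting pairs of circle equations eliminates x²+y² and gives linear equations (the radical axes):
-282.2 x + 217.8 y = -2823.70
-79.0 x + 180.8 y = 526.87
Solving the 2×2 system: x ≈ 18.5, y ≈ 11.0 km.

(18.5, 11.0)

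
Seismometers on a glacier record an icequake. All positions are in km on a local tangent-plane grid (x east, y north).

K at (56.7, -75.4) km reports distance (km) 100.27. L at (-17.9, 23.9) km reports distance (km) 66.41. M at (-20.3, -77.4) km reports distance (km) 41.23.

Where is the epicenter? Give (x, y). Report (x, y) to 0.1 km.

Circle about each station: (x − 56.7)² + (y + 75.4)² = 100.27²; (x + 17.9)² + (y − 23.9)² = 66.41²; (x + 20.3)² + (y + 77.4)² = 41.23².
Subtracting pairs of circle equations eliminates x²+y² and gives linear equations (the radical axes):
-149.2 x + 198.6 y = -2364.65
-154.0 x − 4.0 y = 5856.96
Solving the 2×2 system: x ≈ -37.0, y ≈ -39.7 km.

(-37.0, -39.7)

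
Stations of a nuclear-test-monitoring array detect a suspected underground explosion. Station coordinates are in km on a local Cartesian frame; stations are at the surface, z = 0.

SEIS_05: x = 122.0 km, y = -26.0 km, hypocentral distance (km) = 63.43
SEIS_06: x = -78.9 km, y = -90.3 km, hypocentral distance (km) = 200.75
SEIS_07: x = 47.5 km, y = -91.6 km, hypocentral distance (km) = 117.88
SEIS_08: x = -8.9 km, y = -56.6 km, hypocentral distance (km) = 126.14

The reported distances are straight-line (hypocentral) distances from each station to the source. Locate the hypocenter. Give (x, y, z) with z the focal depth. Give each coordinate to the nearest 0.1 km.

x ≈ 89.8 km, y ≈ 10.7 km, depth ≈ 40.5 km

Each station gives a sphere (x−x_i)² + (y−y_i)² + z² = d_i² (stations at z=0).
Subtracting the SEIS_05 sphere from SEIS_06 and SEIS_07: z² cancels, leaving linear equations in x and y:
-401.8 x − 128.6 y = -37457.90
-149.0 x − 131.2 y = -14785.52
Solving: x ≈ 89.795, y ≈ 10.717 km (keep extra digits for the depth step; rounded: 89.8, 10.7).
Then from the SEIS_05 sphere: z² = 63.43² − (x − 122.0)² − (y + 26.0)² with x = 89.795, y = 10.717, so z ≈ 40.473 ≈ 40.5 km.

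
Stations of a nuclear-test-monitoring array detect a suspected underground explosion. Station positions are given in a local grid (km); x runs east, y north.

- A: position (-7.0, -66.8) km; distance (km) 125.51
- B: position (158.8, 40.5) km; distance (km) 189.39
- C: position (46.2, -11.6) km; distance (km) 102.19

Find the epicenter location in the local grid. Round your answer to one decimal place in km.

x ≈ -29.9 km, y ≈ 56.6 km

Circle about each station: (x + 7.0)² + (y + 66.8)² = 125.51²; (x − 158.8)² + (y − 40.5)² = 189.39²; (x − 46.2)² + (y + 11.6)² = 102.19².
Subtracting the A equation from the B and C equations removes the quadratic terms:
331.6 x + 214.6 y = 2230.64
106.4 x + 110.4 y = 3067.72
Solving the 2×2 system: x ≈ -29.9, y ≈ 56.6 km.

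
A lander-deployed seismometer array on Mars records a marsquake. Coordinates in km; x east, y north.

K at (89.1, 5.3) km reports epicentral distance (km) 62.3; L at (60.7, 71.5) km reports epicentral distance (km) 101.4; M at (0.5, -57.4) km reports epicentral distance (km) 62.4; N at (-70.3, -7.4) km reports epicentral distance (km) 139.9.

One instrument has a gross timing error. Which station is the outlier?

Solve using three stations at a time. Using K, M, N (subtract circle equations pairwise → linear system) gives (x, y) ≈ (62.6, -51.1).
Distances from that point to each station vs reported:
  K: calculated 62.3 vs reported 62.3 → residual 0.0 km
  L: calculated 122.6 vs reported 101.4 → residual 21.2 km
  M: calculated 62.4 vs reported 62.4 → residual 0.0 km
  N: calculated 139.9 vs reported 139.9 → residual 0.0 km
K, M, N are mutually consistent (residuals ≈ 0); L is off by 21.2 km.

L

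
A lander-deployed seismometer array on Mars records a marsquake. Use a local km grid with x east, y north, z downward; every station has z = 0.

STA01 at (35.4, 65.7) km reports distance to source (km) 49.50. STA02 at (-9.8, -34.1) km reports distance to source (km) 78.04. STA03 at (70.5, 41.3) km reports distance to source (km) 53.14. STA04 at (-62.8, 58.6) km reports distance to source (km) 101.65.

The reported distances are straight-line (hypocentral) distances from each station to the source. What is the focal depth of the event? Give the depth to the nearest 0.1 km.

Each station gives a sphere (x−x_i)² + (y−y_i)² + z² = d_i² (stations at z=0).
Subtracting the STA01 sphere from STA02 and STA03: z² cancels, leaving linear equations in x and y:
-90.4 x − 199.6 y = -7950.79
70.2 x − 48.8 y = 732.68
Solving: x ≈ 28.998, y ≈ 26.700 km (keep extra digits for the depth step; rounded: 29.0, 26.7).
Then from the STA01 sphere: z² = 49.50² − (x − 35.4)² − (y − 65.7)² with x = 28.998, y = 26.700, so z ≈ 29.804 ≈ 29.8 km.

29.8 km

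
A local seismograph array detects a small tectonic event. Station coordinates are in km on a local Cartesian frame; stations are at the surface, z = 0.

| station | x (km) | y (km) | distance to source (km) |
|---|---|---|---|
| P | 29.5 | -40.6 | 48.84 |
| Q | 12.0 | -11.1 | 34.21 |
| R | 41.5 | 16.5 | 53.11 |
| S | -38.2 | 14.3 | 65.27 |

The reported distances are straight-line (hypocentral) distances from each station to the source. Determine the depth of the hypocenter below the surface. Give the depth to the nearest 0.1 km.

Each station gives a sphere (x−x_i)² + (y−y_i)² + z² = d_i² (stations at z=0).
Subtracting the P sphere from Q and R: z² cancels, leaving linear equations in x and y:
-35.0 x + 59.0 y = -1036.38
24.0 x + 114.2 y = -959.44
Solving: x ≈ 11.407, y ≈ -10.799 km (keep extra digits for the depth step; rounded: 11.4, -10.8).
Then from the P sphere: z² = 48.84² − (x − 29.5)² − (y + 40.6)² with x = 11.407, y = -10.799, so z ≈ 34.204 ≈ 34.2 km.

34.2 km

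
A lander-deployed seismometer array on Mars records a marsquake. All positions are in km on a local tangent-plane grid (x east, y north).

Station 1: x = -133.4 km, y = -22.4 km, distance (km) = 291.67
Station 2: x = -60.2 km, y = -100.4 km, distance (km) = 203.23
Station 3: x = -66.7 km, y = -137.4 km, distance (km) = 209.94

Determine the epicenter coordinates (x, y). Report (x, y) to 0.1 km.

(142.3, -117.6)

Circle about each station: (x + 133.4)² + (y + 22.4)² = 291.67²; (x + 60.2)² + (y + 100.4)² = 203.23²; (x + 66.7)² + (y + 137.4)² = 209.94².
Subtracting the Station 1 equation from the Station 2 and Station 3 equations removes the quadratic terms:
146.4 x − 156.0 y = 39175.84
133.4 x − 230.0 y = 46026.92
Solving the 2×2 system: x ≈ 142.3, y ≈ -117.6 km.
Check against Station 1 (with the unrounded x, y): √((x + 133.4)²+(y + 22.4)²) = 291.67 ≈ 291.67 km. ✓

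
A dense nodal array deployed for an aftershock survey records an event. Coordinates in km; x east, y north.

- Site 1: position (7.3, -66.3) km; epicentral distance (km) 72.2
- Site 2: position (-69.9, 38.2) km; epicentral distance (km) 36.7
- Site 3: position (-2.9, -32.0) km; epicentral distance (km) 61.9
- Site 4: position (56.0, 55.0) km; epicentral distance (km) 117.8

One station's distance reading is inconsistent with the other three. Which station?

Solve using three stations at a time. Using Site 2, Site 3, Site 4 (subtract circle equations pairwise → linear system) gives (x, y) ≈ (-51.4, 6.5).
Distances from that point to each station vs reported:
  Site 1: calculated 93.5 vs reported 72.2 → residual 21.3 km
  Site 2: calculated 36.7 vs reported 36.7 → residual 0.0 km
  Site 3: calculated 61.9 vs reported 61.9 → residual 0.0 km
  Site 4: calculated 117.8 vs reported 117.8 → residual 0.0 km
Site 2, Site 3, Site 4 are mutually consistent (residuals ≈ 0); Site 1 is off by 21.3 km.

Site 1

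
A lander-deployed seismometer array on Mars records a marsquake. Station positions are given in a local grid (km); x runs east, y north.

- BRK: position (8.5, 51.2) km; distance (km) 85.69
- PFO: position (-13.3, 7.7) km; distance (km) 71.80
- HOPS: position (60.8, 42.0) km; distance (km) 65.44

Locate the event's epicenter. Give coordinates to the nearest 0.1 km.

Circle about each station: (x − 8.5)² + (y − 51.2)² = 85.69²; (x + 13.3)² + (y − 7.7)² = 71.80²; (x − 60.8)² + (y − 42.0)² = 65.44².
Subtracting pairs of circle equations eliminates x²+y² and gives linear equations (the radical axes):
-43.6 x − 87.0 y = -269.97
104.6 x − 18.4 y = 5827.33
Solving the 2×2 system: x ≈ 51.7, y ≈ -22.8 km.

x ≈ 51.7 km, y ≈ -22.8 km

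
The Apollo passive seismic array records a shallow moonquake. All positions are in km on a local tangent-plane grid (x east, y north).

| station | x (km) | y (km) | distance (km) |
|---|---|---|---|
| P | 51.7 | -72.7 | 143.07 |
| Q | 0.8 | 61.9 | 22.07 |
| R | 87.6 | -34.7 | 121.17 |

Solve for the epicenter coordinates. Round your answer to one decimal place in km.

Circle about each station: (x − 51.7)² + (y + 72.7)² = 143.07²; (x − 0.8)² + (y − 61.9)² = 22.07²; (x − 87.6)² + (y + 34.7)² = 121.17².
Subtracting pairs of circle equations eliminates x²+y² and gives linear equations (the radical axes):
-101.8 x + 269.2 y = 15856.01
71.8 x + 76.0 y = 6706.53
Solving the 2×2 system: x ≈ 22.2, y ≈ 67.3 km.

22.2 km east, 67.3 km north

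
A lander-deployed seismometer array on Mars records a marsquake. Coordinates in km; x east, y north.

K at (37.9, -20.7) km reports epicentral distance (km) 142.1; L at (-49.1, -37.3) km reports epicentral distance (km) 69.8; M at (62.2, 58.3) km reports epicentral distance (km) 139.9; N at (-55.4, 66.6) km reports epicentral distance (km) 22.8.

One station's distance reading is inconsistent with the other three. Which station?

L

Solve using three stations at a time. Using K, M, N (subtract circle equations pairwise → linear system) gives (x, y) ≈ (-77.6, 62.0).
Distances from that point to each station vs reported:
  K: calculated 142.1 vs reported 142.1 → residual 0.0 km
  L: calculated 103.3 vs reported 69.8 → residual 33.5 km
  M: calculated 139.9 vs reported 139.9 → residual 0.0 km
  N: calculated 22.7 vs reported 22.8 → residual 0.1 km
K, M, N are mutually consistent (residuals ≈ 0); L is off by 33.5 km.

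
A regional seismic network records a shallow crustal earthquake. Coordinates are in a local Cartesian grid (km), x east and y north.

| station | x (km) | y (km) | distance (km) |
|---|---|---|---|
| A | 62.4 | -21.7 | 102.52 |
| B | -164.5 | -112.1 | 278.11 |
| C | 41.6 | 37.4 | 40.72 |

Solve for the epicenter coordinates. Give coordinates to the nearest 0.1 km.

Circle about each station: (x − 62.4)² + (y + 21.7)² = 102.52²; (x + 164.5)² + (y + 112.1)² = 278.11²; (x − 41.6)² + (y − 37.4)² = 40.72².
Subtracting pairs of circle equations eliminates x²+y² and gives linear equations (the radical axes):
-453.8 x − 180.8 y = -31572.81
-41.6 x + 118.2 y = 7616.90
Solving the 2×2 system: x ≈ 38.5, y ≈ 78.0 km.

(38.5, 78.0)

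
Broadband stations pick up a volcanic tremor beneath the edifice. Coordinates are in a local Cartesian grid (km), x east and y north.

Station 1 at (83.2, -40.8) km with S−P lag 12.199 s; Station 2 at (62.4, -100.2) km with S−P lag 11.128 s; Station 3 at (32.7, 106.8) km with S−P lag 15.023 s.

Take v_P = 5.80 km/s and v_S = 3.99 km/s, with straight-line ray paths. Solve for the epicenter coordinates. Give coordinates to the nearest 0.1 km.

(-72.2, -54.1)

Distance from S−P lag: d = Δt · v_P v_S / (v_P − v_S) = Δt · (5.80·3.99)/(5.80−3.99) ≈ 12.7856·Δt.
So d_Station 1 = 155.97, d_Station 2 = 142.28, d_Station 3 = 192.08 km.
Circle about each station: (x − 83.2)² + (y + 40.8)² = 155.97²; (x − 62.4)² + (y + 100.2)² = 142.28²; (x − 32.7)² + (y − 106.8)² = 192.08².
Subtracting the Station 1 equation from the Station 2 and Station 3 equations removes the quadratic terms:
-41.6 x − 118.8 y = 9429.96
-101.0 x + 295.2 y = -8679.44
Solving the 2×2 system: x ≈ -72.2, y ≈ -54.1 km.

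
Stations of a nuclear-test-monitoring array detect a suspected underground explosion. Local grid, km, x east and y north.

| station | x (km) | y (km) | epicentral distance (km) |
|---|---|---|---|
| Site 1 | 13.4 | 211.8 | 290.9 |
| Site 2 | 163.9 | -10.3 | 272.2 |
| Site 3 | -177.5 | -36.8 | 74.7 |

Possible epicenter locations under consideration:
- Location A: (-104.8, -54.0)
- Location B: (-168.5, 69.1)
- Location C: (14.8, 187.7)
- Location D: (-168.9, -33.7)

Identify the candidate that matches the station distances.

For each candidate, compare |candidate − station| to the reported distance:
Location A: residuals Site 1 0.0, Site 2 0.0, Site 3 0.0 → max 0.0 km
Location B: residuals Site 1 59.7, Site 2 69.6, Site 3 31.6 → max 69.6 km
Location C: residuals Site 1 266.8, Site 2 24.3, Site 3 220.9 → max 266.8 km
Location D: residuals Site 1 14.9, Site 2 61.4, Site 3 65.6 → max 65.6 km
Only Location A has all residuals ≈ 0.

Location A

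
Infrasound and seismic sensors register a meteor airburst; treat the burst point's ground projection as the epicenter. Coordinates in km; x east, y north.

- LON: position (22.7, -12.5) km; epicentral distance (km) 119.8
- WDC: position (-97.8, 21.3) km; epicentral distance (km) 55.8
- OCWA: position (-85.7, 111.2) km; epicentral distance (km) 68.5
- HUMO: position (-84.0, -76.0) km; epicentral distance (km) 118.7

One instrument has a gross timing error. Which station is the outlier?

WDC

Solve using three stations at a time. Using LON, OCWA, HUMO (subtract circle equations pairwise → linear system) gives (x, y) ≈ (-83.6, 42.7).
Distances from that point to each station vs reported:
  LON: calculated 119.8 vs reported 119.8 → residual 0.0 km
  WDC: calculated 25.7 vs reported 55.8 → residual 30.1 km
  OCWA: calculated 68.5 vs reported 68.5 → residual 0.0 km
  HUMO: calculated 118.7 vs reported 118.7 → residual 0.0 km
LON, OCWA, HUMO are mutually consistent (residuals ≈ 0); WDC is off by 30.1 km.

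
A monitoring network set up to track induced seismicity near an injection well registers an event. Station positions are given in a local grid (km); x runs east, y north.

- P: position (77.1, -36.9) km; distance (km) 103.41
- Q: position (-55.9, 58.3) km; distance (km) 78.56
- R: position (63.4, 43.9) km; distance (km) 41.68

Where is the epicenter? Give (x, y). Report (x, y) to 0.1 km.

x ≈ 22.3 km, y ≈ 50.8 km

Circle about each station: (x − 77.1)² + (y + 36.9)² = 103.41²; (x + 55.9)² + (y − 58.3)² = 78.56²; (x − 63.4)² + (y − 43.9)² = 41.68².
Subtracting the P equation from the Q and R equations removes the quadratic terms:
-266.0 x + 190.4 y = 3739.63
-27.4 x + 161.6 y = 7597.16
Solving the 2×2 system: x ≈ 22.3, y ≈ 50.8 km.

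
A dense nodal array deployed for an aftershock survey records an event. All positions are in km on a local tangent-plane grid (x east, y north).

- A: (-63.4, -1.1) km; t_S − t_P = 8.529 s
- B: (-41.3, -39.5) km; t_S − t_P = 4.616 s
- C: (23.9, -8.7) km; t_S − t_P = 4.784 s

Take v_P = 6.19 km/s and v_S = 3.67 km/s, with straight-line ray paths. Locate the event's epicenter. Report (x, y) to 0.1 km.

0.0 km east, -44.6 km north

Distance from S−P lag: d = Δt · v_P v_S / (v_P − v_S) = Δt · (6.19·3.67)/(6.19−3.67) ≈ 9.0148·Δt.
So d_A = 76.89, d_B = 41.61, d_C = 43.13 km.
Circle about each station: (x + 63.4)² + (y + 1.1)² = 76.89²; (x + 41.3)² + (y + 39.5)² = 41.61²; (x − 23.9)² + (y + 8.7)² = 43.13².
Subtracting the A equation from the B and C equations removes the quadratic terms:
44.2 x − 76.8 y = 3425.85
174.6 x − 15.2 y = 678.01
Solving the 2×2 system: x ≈ 0.0, y ≈ -44.6 km.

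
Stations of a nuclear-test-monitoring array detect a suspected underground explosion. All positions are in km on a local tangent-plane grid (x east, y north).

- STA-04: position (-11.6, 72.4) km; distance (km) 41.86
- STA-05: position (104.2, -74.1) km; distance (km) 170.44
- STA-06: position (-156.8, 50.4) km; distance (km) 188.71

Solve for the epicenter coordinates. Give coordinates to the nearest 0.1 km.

Circle about each station: (x + 11.6)² + (y − 72.4)² = 41.86²; (x − 104.2)² + (y + 74.1)² = 170.44²; (x + 156.8)² + (y − 50.4)² = 188.71².
Subtracting the STA-04 equation from the STA-05 and STA-06 equations removes the quadratic terms:
231.6 x − 293.0 y = -16325.40
-290.4 x − 44.0 y = -12109.12
Solving the 2×2 system: x ≈ 29.7, y ≈ 79.2 km.

x ≈ 29.7 km, y ≈ 79.2 km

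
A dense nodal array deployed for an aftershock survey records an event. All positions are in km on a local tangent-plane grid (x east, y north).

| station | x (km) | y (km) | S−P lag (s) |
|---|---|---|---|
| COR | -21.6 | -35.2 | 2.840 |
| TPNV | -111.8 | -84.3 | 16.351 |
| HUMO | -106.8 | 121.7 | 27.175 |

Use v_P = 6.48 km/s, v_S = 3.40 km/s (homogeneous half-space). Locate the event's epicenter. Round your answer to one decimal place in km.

Distance from S−P lag: d = Δt · v_P v_S / (v_P − v_S) = Δt · (6.48·3.40)/(6.48−3.40) ≈ 7.1532·Δt.
So d_COR = 20.32, d_TPNV = 116.96, d_HUMO = 194.39 km.
Circle about each station: (x + 21.6)² + (y + 35.2)² = 20.32²; (x + 111.8)² + (y + 84.3)² = 116.96²; (x + 106.8)² + (y − 121.7)² = 194.39².
Subtracting the COR equation from the TPNV and HUMO equations removes the quadratic terms:
-180.4 x − 98.2 y = 4633.39
-170.4 x + 313.8 y = -12863.04
Solving the 2×2 system: x ≈ -2.6, y ≈ -42.4 km.
Check against COR (with the unrounded x, y): √((x + 21.6)²+(y + 35.2)²) = 20.32 ≈ 20.32 km. ✓

(-2.6, -42.4)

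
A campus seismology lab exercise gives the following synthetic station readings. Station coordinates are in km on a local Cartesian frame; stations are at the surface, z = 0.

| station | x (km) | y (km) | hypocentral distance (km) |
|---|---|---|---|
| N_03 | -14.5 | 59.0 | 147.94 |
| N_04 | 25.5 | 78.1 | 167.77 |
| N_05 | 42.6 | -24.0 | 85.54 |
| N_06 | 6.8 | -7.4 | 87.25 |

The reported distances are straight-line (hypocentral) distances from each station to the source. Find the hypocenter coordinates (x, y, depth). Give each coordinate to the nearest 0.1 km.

Each station gives a sphere (x−x_i)² + (y−y_i)² + z² = d_i² (stations at z=0).
Subtracting the N_03 sphere from N_04 and N_05: z² cancels, leaving linear equations in x and y:
80.0 x + 38.2 y = -3201.92
114.2 x − 166.0 y = 13268.66
Solving: x ≈ -1.398, y ≈ -80.893 km (keep extra digits for the depth step; rounded: -1.4, -80.9).
Then from the N_03 sphere: z² = 147.94² − (x + 14.5)² − (y − 59.0)² with x = -1.398, y = -80.893, so z ≈ 46.309 ≈ 46.3 km.

x ≈ -1.4 km, y ≈ -80.9 km, depth ≈ 46.3 km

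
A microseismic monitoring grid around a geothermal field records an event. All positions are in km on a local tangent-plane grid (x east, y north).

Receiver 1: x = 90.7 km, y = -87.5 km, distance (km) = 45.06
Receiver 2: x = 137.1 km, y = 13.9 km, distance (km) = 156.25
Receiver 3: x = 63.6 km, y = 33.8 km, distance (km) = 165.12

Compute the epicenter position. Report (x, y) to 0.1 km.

Circle about each station: (x − 90.7)² + (y + 87.5)² = 45.06²; (x − 137.1)² + (y − 13.9)² = 156.25²; (x − 63.6)² + (y − 33.8)² = 165.12².
Subtracting the Receiver 1 equation from the Receiver 2 and Receiver 3 equations removes the quadratic terms:
92.8 x + 202.8 y = -19276.78
-54.2 x + 242.6 y = -35929.55
Solving the 2×2 system: x ≈ 77.9, y ≈ -130.7 km.
Check against Receiver 1 (with the unrounded x, y): √((x − 90.7)²+(y + 87.5)²) = 45.06 ≈ 45.06 km. ✓

x ≈ 77.9 km, y ≈ -130.7 km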